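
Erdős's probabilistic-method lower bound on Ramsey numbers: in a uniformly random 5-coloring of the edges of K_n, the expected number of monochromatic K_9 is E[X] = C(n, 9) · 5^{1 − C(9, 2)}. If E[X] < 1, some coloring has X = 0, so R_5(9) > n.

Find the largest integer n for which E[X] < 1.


We need C(n, 9) · 5^{1 − 36} < 1, i.e. C(n, 9) < 5^{36 − 1} = 2910383045673370361328125.
Check values of n near the boundary:
  n = 2169: C(2169, 9) = 2879753360044504243499683; 2879753360044504243499683 < 2910383045673370361328125? YES
  n = 2170: C(2170, 9) = 2891746779868845075610510; 2891746779868845075610510 < 2910383045673370361328125? YES
  n = 2171: C(2171, 9) = 2903784578674959601827205; 2903784578674959601827205 < 2910383045673370361328125? YES
  n = 2172: C(2172, 9) = 2915866900084148060642020; 2915866900084148060642020 < 2910383045673370361328125? NO
The largest n with C(n, 9) < 2910383045673370361328125 is n = 2171 (where E[X] = 580756915734991920365441/582076609134674072265625 ≈ 0.99773). Hence R_5(9) > 2171, i.e. R_5(9) ≥ 2172.

Largest n = 2171; hence R_5(9) > 2171.


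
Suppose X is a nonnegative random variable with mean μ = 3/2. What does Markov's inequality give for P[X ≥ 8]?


μ = E[X] = 3/2, a = 8.
Markov: P[X ≥ 8] ≤ μ/a = (3/2)/8 = 3/16.
Numerically: ≈ 0.188.
(Since a = 8 > μ = 1.500, the bound 3/16 is < 1 and informative.)

P[X ≥ 8] ≤ 3/16 ≈ 0.188.


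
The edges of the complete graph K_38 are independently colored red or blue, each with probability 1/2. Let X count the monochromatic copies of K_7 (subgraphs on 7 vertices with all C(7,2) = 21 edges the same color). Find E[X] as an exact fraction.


Let X = Σ_S X_S over the C(38, 7) = 12620256 subsets S of size 7, where X_S = 1 if the K_7 on S is monochromatic.
For a fixed S, the K_7 on S has C(7, 2) = 21 edges. P[all 21 edges red] = (1/2)^21, and likewise for blue, so P[monochromatic] = 2·(1/2)^21 = 2^{1 − 21} = 1/1048576.
By linearity: E[X] = C(38, 7) · 2^{1 − 21} = 12620256 · 1/1048576 = 394383/32768.
Numerically: E[X] ≈ 12.03561.

E[X] = C(38,7)·2^(1−C(7,2)) = 394383/32768 ≈ 12.03561.


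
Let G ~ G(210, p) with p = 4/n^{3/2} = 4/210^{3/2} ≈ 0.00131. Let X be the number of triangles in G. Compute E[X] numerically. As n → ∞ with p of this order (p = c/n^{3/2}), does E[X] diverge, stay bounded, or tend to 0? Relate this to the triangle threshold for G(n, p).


Number of potential triangles: C(210, 3) = 1521520.
Each occurs with probability p³ ≈ (0.00131)³ ≈ 2.27087e-09.
By linearity: E[X] = C(210, 3)·p³ ≈ 1521520 · 2.27087e-09 ≈ 0.003.
Since α = 3/2 > 1, p = c/n^{3/2} = o(1/n) is below the triangle threshold p ~ 1/n. Asymptotically E[X] ~ (c³/6)·n^{3(1−α)} = (4³/6)·n^{-1.5} → 0, so by Markov's inequality G has no triangles w.h.p.

E[X] ≈ 0.003; in regime p = Θ(1/n^{3/2}) E[X] tends to 0 (below the triangle threshold p ~ 1/n).


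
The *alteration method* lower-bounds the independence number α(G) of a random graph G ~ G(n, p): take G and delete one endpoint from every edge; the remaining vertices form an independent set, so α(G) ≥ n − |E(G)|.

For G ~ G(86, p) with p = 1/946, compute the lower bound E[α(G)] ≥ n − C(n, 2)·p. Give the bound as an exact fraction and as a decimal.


E[|E(G)|] = C(86, 2)·p = 3655 · (1/946) = 85/22.
E[α(G)] ≥ n − E[|E(G)|] = 86 − 85/22 = 1807/22.
Numerically: ≈ 82.1364.
(This is only a lower bound; the true E[α(G)] may be larger.)

E[α(G)] ≥ 1807/22 ≈ 82.1364.


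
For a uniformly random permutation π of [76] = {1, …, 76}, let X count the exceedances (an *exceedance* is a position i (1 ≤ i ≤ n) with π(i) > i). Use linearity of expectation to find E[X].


Write X = Σ_{i=1}^{76} X_i, where X_i = 1_{π(i) > i}.
For each fixed i, π(i) is uniform over {1, …, 76} (marginal of a uniform permutation), so P[π(i) > i] = (n − i)/n. Summing: Σ_{i=1}^{76} (n − i)/n = (0 + 1 + … + 75)/76 = 76(76 − 1)/(2·76) = (76 − 1)/2.
Hence E[X] = Σ_{i=1}^{76} (76 − i)/76 = 75/2 ≈ 37.500000.

E[X] = 75/2 = 37.500000.


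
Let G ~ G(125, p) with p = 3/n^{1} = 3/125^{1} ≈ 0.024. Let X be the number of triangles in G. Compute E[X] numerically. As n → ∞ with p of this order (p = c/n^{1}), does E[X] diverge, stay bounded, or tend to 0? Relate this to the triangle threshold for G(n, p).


Number of potential triangles: C(125, 3) = 317750.
Each occurs with probability p³ ≈ (0.024)³ ≈ 1.38240e-05.
By linearity: E[X] = C(125, 3)·p³ ≈ 317750 · 1.38240e-05 ≈ 4.393.
Here α = 1, so p = 3/n is exactly at the triangle threshold p ~ 1/n. Asymptotically E[X] → c³/6 = 3³/6 = 9/2 ≈ 4.500, a bounded constant. In this regime the triangle count is asymptotically Poisson(c³/6).

E[X] ≈ 4.393; in regime p = Θ(1/n^{1}) E[X] stays bounded (at the triangle threshold p ~ 1/n).


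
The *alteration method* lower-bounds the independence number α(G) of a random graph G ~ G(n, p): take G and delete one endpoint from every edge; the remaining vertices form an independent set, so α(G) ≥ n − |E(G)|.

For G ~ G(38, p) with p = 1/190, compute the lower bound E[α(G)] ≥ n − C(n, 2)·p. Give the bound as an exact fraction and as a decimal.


E[|E(G)|] = C(38, 2)·p = 703 · (1/190) = 37/10.
E[α(G)] ≥ n − E[|E(G)|] = 38 − 37/10 = 343/10.
Numerically: ≈ 34.30000.
(This is only a lower bound; the true E[α(G)] may be larger.)

E[α(G)] ≥ 343/10 ≈ 34.30000.


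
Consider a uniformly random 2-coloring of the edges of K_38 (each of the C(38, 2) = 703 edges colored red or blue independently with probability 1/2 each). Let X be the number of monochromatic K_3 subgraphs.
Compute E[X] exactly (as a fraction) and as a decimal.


Let X = Σ_S X_S over the C(38, 3) = 8436 subsets S of size 3, where X_S = 1 if the K_3 on S is monochromatic.
For a fixed S, the K_3 on S has C(3, 2) = 3 edges. P[all 3 edges red] = (1/2)^3, and likewise for blue, so P[monochromatic] = 2·(1/2)^3 = 2^{1 − 3} = 1/4.
By linearity: E[X] = C(38, 3) · 2^{1 − 3} = 8436 · 1/4 = 2109.
Numerically: E[X] ≈ 2109.00000.

E[X] = C(38,3)·2^(1−C(3,2)) = 2109 ≈ 2109.00000.


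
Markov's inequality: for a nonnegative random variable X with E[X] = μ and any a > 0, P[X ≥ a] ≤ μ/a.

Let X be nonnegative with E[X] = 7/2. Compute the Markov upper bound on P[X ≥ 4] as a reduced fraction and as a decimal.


μ = E[X] = 7/2, a = 4.
Markov: P[X ≥ 4] ≤ μ/a = (7/2)/4 = 7/8.
Numerically: ≈ 0.8750.
(Since a = 4 > μ = 3.5000, the bound 7/8 is < 1 and informative.)

P[X ≥ 4] ≤ 7/8 ≈ 0.8750.


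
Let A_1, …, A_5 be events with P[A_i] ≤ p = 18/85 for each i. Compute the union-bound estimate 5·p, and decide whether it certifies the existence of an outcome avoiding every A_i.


Union bound: P[∪_{i=1}^{5} A_i] ≤ Σ_i P[A_i] ≤ 5·p = 5·(18/85) = 18/17.
Numerically: 18/17 ≈ 1.0588235.
Is 18/17 < 1? NO.
Since the bound 18/17 is ≥ 1, the union bound is uninformative here; it does NOT by itself certify existence.

5·p = 18/17 ≈ 1.0588235; existence NOT certified by the union bound.


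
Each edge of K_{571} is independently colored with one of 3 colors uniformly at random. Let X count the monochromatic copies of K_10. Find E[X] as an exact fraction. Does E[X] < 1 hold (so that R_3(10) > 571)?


E[X] = C(571, 10) · 3^{1 − 45} = 937951290893172842001 · 3^{−44} = 937951290893172842001/984770902183611232881.
As a reduced fraction: E[X] = 104216810099241426889/109418989131512359209 ≈ 0.952456.
Is E[X] < 1? YES.
Since E[X] < 1, there exists a 3-coloring of K_{571} with no monochromatic K_10; hence R_3(10) > 571.

E[X] = 104216810099241426889/109418989131512359209 ≈ 0.952456; E[X] < 1, so R_3(10) > 571.


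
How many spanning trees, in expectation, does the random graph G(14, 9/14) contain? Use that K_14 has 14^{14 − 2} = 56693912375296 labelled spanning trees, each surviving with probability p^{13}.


K_14 has 14^{14 − 2} = 56693912375296 labelled spanning trees.
For each such spanning tree H, let X_H = 1 if all 13 edges of H are present in G. Then P[X_H = 1] = p^{13} = (9/14)^{13} = 2541865828329/793714773254144.
By linearity of expectation: E[X] = Σ_H E[X_H] = 56693912375296 · p^{13} = 56693912375296 · 2541865828329/793714773254144 = 2541865828329/14.
Numerically: E[X] ≈ 1.82e+11.

E[X] = 56693912375296 · (9/14)^{13} = 2541865828329/14 ≈ 1.82e+11.


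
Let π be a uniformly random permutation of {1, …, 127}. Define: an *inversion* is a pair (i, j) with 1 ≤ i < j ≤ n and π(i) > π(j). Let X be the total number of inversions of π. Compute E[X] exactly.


Write X = Σ X_I over the C(127, 2) = 8001 pairs i < j, with X_I the indicator of one inversion.
There are 8001 indicators.
For each fixed pair i < j, the values π(i) and π(j) are two distinct elements of {1, …, 127} in uniformly random order; by symmetry P[π(i) > π(j)] = 1/2.
By linearity: E[X] = 8001 · (1/2) = C(127, 2) · (1/2) = 8001/2 = 8001/2 ≈ 4000.5000.

E[X] = 8001/2 = 4000.5000.


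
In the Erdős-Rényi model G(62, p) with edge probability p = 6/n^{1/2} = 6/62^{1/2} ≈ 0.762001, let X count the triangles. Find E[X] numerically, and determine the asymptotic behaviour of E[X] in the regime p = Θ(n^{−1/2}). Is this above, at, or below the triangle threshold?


Number of potential triangles: C(62, 3) = 37820.
Each occurs with probability p³ ≈ (0.762001)³ ≈ 4.42452055e-01.
By linearity: E[X] = C(62, 3)·p³ ≈ 37820 · 4.42452055e-01 ≈ 16733.536734.
Since α = 1/2 < 1, p = c/n^{1/2} ≫ 1/n is above the triangle threshold p ~ 1/n. Asymptotically E[X] ~ (c³/6)·n^{3(1−α)} = (6³/6)·n^{1.5} → ∞; triangles are abundant w.h.p.

E[X] ≈ 16733.536734; in regime p = Θ(1/n^{1/2}) E[X] diverges (above the triangle threshold p ~ 1/n).


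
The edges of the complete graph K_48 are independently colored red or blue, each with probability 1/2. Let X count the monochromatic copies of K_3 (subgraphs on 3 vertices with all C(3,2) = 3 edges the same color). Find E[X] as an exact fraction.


Let X = Σ_S X_S over the C(48, 3) = 17296 subsets S of size 3, where X_S = 1 if the K_3 on S is monochromatic.
For a fixed S, the K_3 on S has C(3, 2) = 3 edges. P[all 3 edges red] = (1/2)^3, and likewise for blue, so P[monochromatic] = 2·(1/2)^3 = 2^{1 − 3} = 1/4.
By linearity: E[X] = C(48, 3) · 2^{1 − 3} = 17296 · 1/4 = 4324.
Numerically: E[X] ≈ 4324.000000.

E[X] = C(48,3)·2^(1−C(3,2)) = 4324 ≈ 4324.000000.


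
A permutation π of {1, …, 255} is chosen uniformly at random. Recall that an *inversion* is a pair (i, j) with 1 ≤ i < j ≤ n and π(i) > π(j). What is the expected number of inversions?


Write X = Σ X_I over the C(255, 2) = 32385 pairs i < j, with X_I the indicator of one inversion.
There are 32385 indicators.
For each fixed pair i < j, the values π(i) and π(j) are two distinct elements of {1, …, 255} in uniformly random order; by symmetry P[π(i) > π(j)] = 1/2.
By linearity: E[X] = 32385 · (1/2) = C(255, 2) · (1/2) = 32385/2 = 32385/2 ≈ 16192.50000.

E[X] = 32385/2 = 16192.50000.


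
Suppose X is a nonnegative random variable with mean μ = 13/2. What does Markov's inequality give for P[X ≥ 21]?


μ = E[X] = 13/2, a = 21.
Markov: P[X ≥ 21] ≤ μ/a = (13/2)/21 = 13/42.
Numerically: ≈ 0.30952.
(Since a = 21 > μ = 6.50000, the bound 13/42 is < 1 and informative.)

P[X ≥ 21] ≤ 13/42 ≈ 0.30952.


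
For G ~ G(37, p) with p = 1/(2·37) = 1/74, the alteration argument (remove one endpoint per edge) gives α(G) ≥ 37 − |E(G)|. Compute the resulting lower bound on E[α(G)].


E[|E(G)|] = C(37, 2)·p = 666 · (1/74) = 9.
E[α(G)] ≥ n − E[|E(G)|] = 37 − 9 = 28.
Numerically: ≈ 28.0000.
(This is only a lower bound; the true E[α(G)] may be larger.)

E[α(G)] ≥ 28 ≈ 28.0000.


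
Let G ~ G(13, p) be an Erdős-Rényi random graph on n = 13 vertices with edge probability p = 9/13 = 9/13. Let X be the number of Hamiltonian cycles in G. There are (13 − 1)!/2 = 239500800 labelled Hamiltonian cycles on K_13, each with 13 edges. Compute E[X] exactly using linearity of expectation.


K_13 has (13 − 1)!/2 = 239500800 labelled Hamiltonian cycles.
For each such Hamiltonian cycle H, let X_H = 1 if all 13 edges of H are present in G. Then P[X_H = 1] = p^{13} = (9/13)^{13} = 2541865828329/302875106592253.
By linearity: E[X] = Σ_H E[X_H] = 239500800 · p^{13} = 239500800 · 2541865828329/302875106592253 = 608778899377458163200/302875106592253.
Numerically: E[X] ≈ 2.01e+06.

E[X] = 239500800 · (9/13)^{13} = 608778899377458163200/302875106592253 ≈ 2.01e+06.


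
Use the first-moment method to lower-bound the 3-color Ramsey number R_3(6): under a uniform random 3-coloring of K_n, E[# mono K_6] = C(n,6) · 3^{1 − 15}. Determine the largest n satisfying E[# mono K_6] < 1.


We need C(n, 6) · 3^{1 − 15} < 1, i.e. C(n, 6) < 3^{15 − 1} = 4782969.
Check values of n near the boundary:
  n = 37: C(37, 6) = 2324784; 2324784 < 4782969? YES
  n = 38: C(38, 6) = 2760681; 2760681 < 4782969? YES
  n = 39: C(39, 6) = 3262623; 3262623 < 4782969? YES
  n = 40: C(40, 6) = 3838380; 3838380 < 4782969? YES
  n = 41: C(41, 6) = 4496388; 4496388 < 4782969? YES
  n = 42: C(42, 6) = 5245786; 5245786 < 4782969? NO
  n = 43: C(43, 6) = 6096454; 6096454 < 4782969? NO
The largest n with C(n, 6) < 4782969 is n = 41 (where E[X] = 1498796/1594323 ≈ 0.9400830). Hence R_3(6) > 41, i.e. R_3(6) ≥ 42.

Largest n = 41; hence R_3(6) > 41.


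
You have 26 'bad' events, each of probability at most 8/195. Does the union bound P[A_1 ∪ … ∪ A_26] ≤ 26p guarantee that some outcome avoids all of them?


Union bound: P[∪_{i=1}^{26} A_i] ≤ Σ_i P[A_i] ≤ 26·p = 26·(8/195) = 16/15.
Numerically: 16/15 ≈ 1.0666667.
Is 16/15 < 1? NO.
Since the bound 16/15 is ≥ 1, the union bound is uninformative here; it does NOT by itself certify existence.

26·p = 16/15 ≈ 1.0666667; existence NOT certified by the union bound.


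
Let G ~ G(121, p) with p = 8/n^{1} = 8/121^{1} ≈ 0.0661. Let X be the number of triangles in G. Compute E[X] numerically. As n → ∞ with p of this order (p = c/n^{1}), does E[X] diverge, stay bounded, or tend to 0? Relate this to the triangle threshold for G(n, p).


Number of potential triangles: C(121, 3) = 287980.
Each occurs with probability p³ ≈ (0.0661)³ ≈ 2.89011e-04.
By linearity: E[X] = C(121, 3)·p³ ≈ 287980 · 2.89011e-04 ≈ 83.229.
Here α = 1, so p = 8/n is exactly at the triangle threshold p ~ 1/n. Asymptotically E[X] → c³/6 = 8³/6 = 256/3 ≈ 85.333, a bounded constant. In this regime the triangle count is asymptotically Poisson(c³/6).

E[X] ≈ 83.229; in regime p = Θ(1/n^{1}) E[X] stays bounded (at the triangle threshold p ~ 1/n).


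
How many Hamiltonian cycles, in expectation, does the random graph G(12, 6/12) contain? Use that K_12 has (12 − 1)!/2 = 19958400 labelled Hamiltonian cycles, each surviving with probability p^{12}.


K_12 has (12 − 1)!/2 = 19958400 labelled Hamiltonian cycles.
For each such Hamiltonian cycle H, let X_H = 1 if all 12 edges of H are present in G. Then P[X_H = 1] = p^{12} = (1/2)^{12} = 1/4096.
By linearity: E[X] = Σ_H E[X_H] = 19958400 · p^{12} = 19958400 · 1/4096 = 155925/32.
Numerically: E[X] ≈ 4872.66.

E[X] = 19958400 · (1/2)^{12} = 155925/32 ≈ 4872.66.


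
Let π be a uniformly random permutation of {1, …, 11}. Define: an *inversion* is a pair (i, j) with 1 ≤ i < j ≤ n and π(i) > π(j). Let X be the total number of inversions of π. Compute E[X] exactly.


Write X = Σ X_I over the C(11, 2) = 55 pairs i < j, with X_I the indicator of one inversion.
There are 55 indicators.
For each fixed pair i < j, the values π(i) and π(j) are two distinct elements of {1, …, 11} in uniformly random order; by symmetry P[π(i) > π(j)] = 1/2.
By linearity: E[X] = 55 · (1/2) = C(11, 2) · (1/2) = 55/2 = 55/2 ≈ 27.5000.

E[X] = 55/2 = 27.5000.


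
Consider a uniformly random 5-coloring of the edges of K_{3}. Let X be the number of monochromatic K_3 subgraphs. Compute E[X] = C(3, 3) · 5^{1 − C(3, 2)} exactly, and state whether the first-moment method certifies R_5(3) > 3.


E[X] = C(3, 3) · 5^{1 − 3} = 1 · 5^{−2} = 1/25.
As a reduced fraction: E[X] = 1/25 ≈ 0.0400000.
Is E[X] < 1? YES.
Since E[X] < 1, there exists a 5-coloring of K_{3} with no monochromatic K_3; hence R_5(3) > 3.

E[X] = 1/25 ≈ 0.0400000; E[X] < 1, so R_5(3) > 3.


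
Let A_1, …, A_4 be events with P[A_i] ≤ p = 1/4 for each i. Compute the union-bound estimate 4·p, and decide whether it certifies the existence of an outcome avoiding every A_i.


Union bound: P[∪_{i=1}^{4} A_i] ≤ Σ_i P[A_i] ≤ 4·p = 4·(1/4) = 1.
Numerically: 1 ≈ 1.0000.
Is 1 < 1? NO.
Since the bound 1 is ≥ 1, the union bound is uninformative here; it does NOT by itself certify existence.

4·p = 1 ≈ 1.0000; existence NOT certified by the union bound.


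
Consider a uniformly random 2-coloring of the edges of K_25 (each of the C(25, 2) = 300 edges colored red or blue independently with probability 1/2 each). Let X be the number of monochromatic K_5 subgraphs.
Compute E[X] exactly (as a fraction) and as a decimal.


Let X = Σ_S X_S over the C(25, 5) = 53130 subsets S of size 5, where X_S = 1 if the K_5 on S is monochromatic.
For a fixed S, the K_5 on S has C(5, 2) = 10 edges. P[all 10 edges red] = (1/2)^10, and likewise for blue, so P[monochromatic] = 2·(1/2)^10 = 2^{1 − 10} = 1/512.
By linearity: E[X] = C(25, 5) · 2^{1 − 10} = 53130 · 1/512 = 26565/256.
Numerically: E[X] ≈ 103.76953.

E[X] = C(25,5)·2^(1−C(5,2)) = 26565/256 ≈ 103.76953.


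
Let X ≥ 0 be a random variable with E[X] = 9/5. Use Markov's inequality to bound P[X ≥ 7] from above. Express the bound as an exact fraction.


μ = E[X] = 9/5, a = 7.
Markov: P[X ≥ 7] ≤ μ/a = (9/5)/7 = 9/35.
Numerically: ≈ 0.257.
(Since a = 7 > μ = 1.800, the bound 9/35 is < 1 and informative.)

P[X ≥ 7] ≤ 9/35 ≈ 0.257.


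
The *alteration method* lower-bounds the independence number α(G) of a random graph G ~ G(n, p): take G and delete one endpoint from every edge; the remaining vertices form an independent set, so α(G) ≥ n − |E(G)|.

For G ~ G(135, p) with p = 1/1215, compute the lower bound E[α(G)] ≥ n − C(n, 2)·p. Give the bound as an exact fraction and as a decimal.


E[|E(G)|] = C(135, 2)·p = 9045 · (1/1215) = 67/9.
E[α(G)] ≥ n − E[|E(G)|] = 135 − 67/9 = 1148/9.
Numerically: ≈ 127.55556.
(This is only a lower bound; the true E[α(G)] may be larger.)

E[α(G)] ≥ 1148/9 ≈ 127.55556.


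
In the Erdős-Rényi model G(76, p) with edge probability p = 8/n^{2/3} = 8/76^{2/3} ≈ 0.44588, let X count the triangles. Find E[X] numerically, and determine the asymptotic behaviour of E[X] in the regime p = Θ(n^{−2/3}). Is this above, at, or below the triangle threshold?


Number of potential triangles: C(76, 3) = 70300.
Each occurs with probability p³ ≈ (0.44588)³ ≈ 8.8642659e-02.
By linearity: E[X] = C(76, 3)·p³ ≈ 70300 · 8.8642659e-02 ≈ 6231.57895.
Since α = 2/3 < 1, p = c/n^{2/3} ≫ 1/n is above the triangle threshold p ~ 1/n. Asymptotically E[X] ~ (c³/6)·n^{3(1−α)} = (8³/6)·n^{1} → ∞; triangles are abundant w.h.p.

E[X] ≈ 6231.57895; in regime p = Θ(1/n^{2/3}) E[X] diverges (above the triangle threshold p ~ 1/n).


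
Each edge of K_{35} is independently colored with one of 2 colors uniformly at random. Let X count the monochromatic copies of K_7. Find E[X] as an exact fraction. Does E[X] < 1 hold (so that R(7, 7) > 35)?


E[X] = C(35, 7) · 2^{1 − 21} = 6724520 · 2^{−20} = 6724520/1048576.
As a reduced fraction: E[X] = 840565/131072 ≈ 6.41300.
Is E[X] < 1? NO.
Since E[X] ≥ 1, the first-moment bound is inconclusive at n = 35; it does NOT by itself certify R(7, 7) > 35.

E[X] = 840565/131072 ≈ 6.41300; E[X] ≥ 1; first-moment method inconclusive here.


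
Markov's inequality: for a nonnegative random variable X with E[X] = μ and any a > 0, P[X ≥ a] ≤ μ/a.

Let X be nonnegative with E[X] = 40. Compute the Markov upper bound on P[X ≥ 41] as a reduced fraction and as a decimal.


μ = E[X] = 40, a = 41.
Markov: P[X ≥ 41] ≤ μ/a = (40)/41 = 40/41.
Numerically: ≈ 0.9756.
(Since a = 41 > μ = 40.0000, the bound 40/41 is < 1 and informative.)

P[X ≥ 41] ≤ 40/41 ≈ 0.9756.


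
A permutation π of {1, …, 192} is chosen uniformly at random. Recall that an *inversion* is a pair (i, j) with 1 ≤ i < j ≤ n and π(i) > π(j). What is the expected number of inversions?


Write X = Σ X_I over the C(192, 2) = 18336 pairs i < j, with X_I the indicator of one inversion.
There are 18336 indicators.
For each fixed pair i < j, the values π(i) and π(j) are two distinct elements of {1, …, 192} in uniformly random order; by symmetry P[π(i) > π(j)] = 1/2.
By linearity: E[X] = 18336 · (1/2) = C(192, 2) · (1/2) = 18336/2 = 9168 ≈ 9168.000000.

E[X] = 9168 = 9168.000000.


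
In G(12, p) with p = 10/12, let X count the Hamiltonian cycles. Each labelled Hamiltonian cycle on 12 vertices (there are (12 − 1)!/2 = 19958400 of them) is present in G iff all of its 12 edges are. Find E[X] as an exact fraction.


K_12 has (12 − 1)!/2 = 19958400 labelled Hamiltonian cycles.
For each such Hamiltonian cycle H, let X_H = 1 if all 12 edges of H are present in G. Then P[X_H = 1] = p^{12} = (5/6)^{12} = 244140625/2176782336.
Summing the indicators: E[X] = Σ_H E[X_H] = 19958400 · p^{12} = 19958400 · 244140625/2176782336 = 469970703125/209952.
Numerically: E[X] ≈ 2.2385e+06.

E[X] = 19958400 · (5/6)^{12} = 469970703125/209952 ≈ 2.2385e+06.


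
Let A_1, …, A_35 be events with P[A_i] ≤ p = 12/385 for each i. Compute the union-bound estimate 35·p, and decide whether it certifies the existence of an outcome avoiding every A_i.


Union bound: P[∪_{i=1}^{35} A_i] ≤ Σ_i P[A_i] ≤ 35·p = 35·(12/385) = 12/11.
Numerically: 12/11 ≈ 1.090909.
Is 12/11 < 1? NO.
Since the bound 12/11 is ≥ 1, the union bound is uninformative here; it does NOT by itself certify existence.

35·p = 12/11 ≈ 1.090909; existence NOT certified by the union bound.


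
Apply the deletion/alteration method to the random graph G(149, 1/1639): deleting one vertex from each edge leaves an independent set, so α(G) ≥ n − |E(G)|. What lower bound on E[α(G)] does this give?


E[|E(G)|] = C(149, 2)·p = 11026 · (1/1639) = 74/11.
E[α(G)] ≥ n − E[|E(G)|] = 149 − 74/11 = 1565/11.
Numerically: ≈ 142.273.
(This is only a lower bound; the true E[α(G)] may be larger.)

E[α(G)] ≥ 1565/11 ≈ 142.273.


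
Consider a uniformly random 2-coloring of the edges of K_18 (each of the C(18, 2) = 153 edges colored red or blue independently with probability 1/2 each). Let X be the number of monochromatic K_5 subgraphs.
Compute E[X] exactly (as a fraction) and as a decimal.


Let X = Σ_S X_S over the C(18, 5) = 8568 subsets S of size 5, where X_S = 1 if the K_5 on S is monochromatic.
For a fixed S, the K_5 on S has C(5, 2) = 10 edges. P[all 10 edges red] = (1/2)^10, and likewise for blue, so P[monochromatic] = 2·(1/2)^10 = 2^{1 − 10} = 1/512.
Summing: E[X] = C(18, 5) · 2^{1 − 10} = 8568 · 1/512 = 1071/64.
Numerically: E[X] ≈ 16.734375.

E[X] = C(18,5)·2^(1−C(5,2)) = 1071/64 ≈ 16.734375.


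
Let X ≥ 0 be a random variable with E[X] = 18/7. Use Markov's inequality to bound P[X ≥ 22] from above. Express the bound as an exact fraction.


μ = E[X] = 18/7, a = 22.
Markov: P[X ≥ 22] ≤ μ/a = (18/7)/22 = 9/77.
Numerically: ≈ 0.1169.
(Since a = 22 > μ = 2.5714, the bound 9/77 is < 1 and informative.)

P[X ≥ 22] ≤ 9/77 ≈ 0.1169.


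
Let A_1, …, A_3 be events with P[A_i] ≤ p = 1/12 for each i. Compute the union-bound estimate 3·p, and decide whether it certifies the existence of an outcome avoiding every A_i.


Union bound: P[∪_{i=1}^{3} A_i] ≤ Σ_i P[A_i] ≤ 3·p = 3·(1/12) = 1/4.
Numerically: 1/4 ≈ 0.2500.
Is 1/4 < 1? YES.
Since P[∪ A_i] ≤ 1/4 < 1, the complement has P[∩ A_i^c] ≥ 1 − 1/4 = 3/4 > 0, so some outcome avoids every A_i.

3·p = 1/4 ≈ 0.2500; existence CERTIFIED by the union bound.


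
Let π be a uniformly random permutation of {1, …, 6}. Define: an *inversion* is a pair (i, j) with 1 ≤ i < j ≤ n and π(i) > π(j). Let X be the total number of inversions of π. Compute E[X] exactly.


Write X = Σ X_I over the C(6, 2) = 15 pairs i < j, with X_I the indicator of one inversion.
There are 15 indicators.
For each fixed pair i < j, the values π(i) and π(j) are two distinct elements of {1, …, 6} in uniformly random order; by symmetry P[π(i) > π(j)] = 1/2.
By linearity: E[X] = 15 · (1/2) = C(6, 2) · (1/2) = 15/2 = 15/2 ≈ 7.500.

E[X] = 15/2 = 7.500.


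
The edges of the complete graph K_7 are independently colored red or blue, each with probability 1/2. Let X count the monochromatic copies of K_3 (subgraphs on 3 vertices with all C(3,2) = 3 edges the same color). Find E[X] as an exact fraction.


Let X = Σ_S X_S over the C(7, 3) = 35 subsets S of size 3, where X_S = 1 if the K_3 on S is monochromatic.
For a fixed S, the K_3 on S has C(3, 2) = 3 edges. P[all 3 edges red] = (1/2)^3, and likewise for blue, so P[monochromatic] = 2·(1/2)^3 = 2^{1 − 3} = 1/4.
Summing: E[X] = C(7, 3) · 2^{1 − 3} = 35 · 1/4 = 35/4.
Numerically: E[X] ≈ 8.7500.

E[X] = C(7,3)·2^(1−C(3,2)) = 35/4 ≈ 8.7500.


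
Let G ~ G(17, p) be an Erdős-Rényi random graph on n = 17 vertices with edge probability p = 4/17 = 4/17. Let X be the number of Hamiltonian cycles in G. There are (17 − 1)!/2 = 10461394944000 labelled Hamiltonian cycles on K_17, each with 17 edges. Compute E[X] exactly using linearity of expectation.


K_17 has (17 − 1)!/2 = 10461394944000 labelled Hamiltonian cycles.
For each such Hamiltonian cycle H, let X_H = 1 if all 17 edges of H are present in G. Then P[X_H = 1] = p^{17} = (4/17)^{17} = 17179869184/827240261886336764177.
By linearity of expectation: E[X] = Σ_H E[X_H] = 10461394944000 · p^{17} = 10461394944000 · 17179869184/827240261886336764177 = 179725396620079005696000/827240261886336764177.
Numerically: E[X] ≈ 217.

E[X] = 10461394944000 · (4/17)^{17} = 179725396620079005696000/827240261886336764177 ≈ 217.


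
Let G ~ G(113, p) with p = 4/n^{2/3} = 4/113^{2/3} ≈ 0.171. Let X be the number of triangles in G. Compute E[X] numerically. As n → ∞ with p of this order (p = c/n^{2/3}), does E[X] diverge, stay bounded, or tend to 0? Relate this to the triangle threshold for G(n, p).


Number of potential triangles: C(113, 3) = 234136.
Each occurs with probability p³ ≈ (0.171)³ ≈ 5.01214e-03.
By linearity: E[X] = C(113, 3)·p³ ≈ 234136 · 5.01214e-03 ≈ 1173.522.
Since α = 2/3 < 1, p = c/n^{2/3} ≫ 1/n is above the triangle threshold p ~ 1/n. Asymptotically E[X] ~ (c³/6)·n^{3(1−α)} = (4³/6)·n^{1} → ∞; triangles are abundant w.h.p.

E[X] ≈ 1173.522; in regime p = Θ(1/n^{2/3}) E[X] diverges (above the triangle threshold p ~ 1/n).


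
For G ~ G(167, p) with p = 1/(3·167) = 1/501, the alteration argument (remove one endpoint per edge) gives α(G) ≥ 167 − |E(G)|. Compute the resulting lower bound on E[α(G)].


E[|E(G)|] = C(167, 2)·p = 13861 · (1/501) = 83/3.
E[α(G)] ≥ n − E[|E(G)|] = 167 − 83/3 = 418/3.
Numerically: ≈ 139.3333.
(This is only a lower bound; the true E[α(G)] may be larger.)

E[α(G)] ≥ 418/3 ≈ 139.3333.


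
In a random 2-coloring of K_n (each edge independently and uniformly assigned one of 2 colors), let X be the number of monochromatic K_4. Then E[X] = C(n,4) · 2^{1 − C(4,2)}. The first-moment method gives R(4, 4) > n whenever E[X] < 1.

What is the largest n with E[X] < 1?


We need C(n, 4) · 2^{1 − 6} < 1, i.e. C(n, 4) < 2^{6 − 1} = 32.
Check values of n near the boundary:
  n = 4: C(4, 4) = 1; 1 < 32? YES
  n = 5: C(5, 4) = 5; 5 < 32? YES
  n = 6: C(6, 4) = 15; 15 < 32? YES
  n = 7: C(7, 4) = 35; 35 < 32? NO
  n = 8: C(8, 4) = 70; 70 < 32? NO
The largest n with C(n, 4) < 32 is n = 6 (where E[X] = 15/32 ≈ 0.469). Hence R(4, 4) > 6, i.e. R(4, 4) ≥ 7.

Largest n = 6; hence R(4, 4) > 6.


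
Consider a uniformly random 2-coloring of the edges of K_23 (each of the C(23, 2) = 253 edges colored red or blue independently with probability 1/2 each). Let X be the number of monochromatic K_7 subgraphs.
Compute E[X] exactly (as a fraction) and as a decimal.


Let X = Σ_S X_S over the C(23, 7) = 245157 subsets S of size 7, where X_S = 1 if the K_7 on S is monochromatic.
For a fixed S, the K_7 on S has C(7, 2) = 21 edges. P[all 21 edges red] = (1/2)^21, and likewise for blue, so P[monochromatic] = 2·(1/2)^21 = 2^{1 − 21} = 1/1048576.
By linearity: E[X] = C(23, 7) · 2^{1 − 21} = 245157 · 1/1048576 = 245157/1048576.
Numerically: E[X] ≈ 0.234.

E[X] = C(23,7)·2^(1−C(7,2)) = 245157/1048576 ≈ 0.234.


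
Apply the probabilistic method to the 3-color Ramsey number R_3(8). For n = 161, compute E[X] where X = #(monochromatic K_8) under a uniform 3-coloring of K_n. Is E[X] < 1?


E[X] = C(161, 8) · 3^{1 − 28} = 9383313279340 · 3^{−27} = 9383313279340/7625597484987.
As a reduced fraction: E[X] = 9383313279340/7625597484987 ≈ 1.230502.
Is E[X] < 1? NO.
Since E[X] ≥ 1, the first-moment bound is inconclusive at n = 161; it does NOT by itself certify R_3(8) > 161.

E[X] = 9383313279340/7625597484987 ≈ 1.230502; E[X] ≥ 1; first-moment method inconclusive here.


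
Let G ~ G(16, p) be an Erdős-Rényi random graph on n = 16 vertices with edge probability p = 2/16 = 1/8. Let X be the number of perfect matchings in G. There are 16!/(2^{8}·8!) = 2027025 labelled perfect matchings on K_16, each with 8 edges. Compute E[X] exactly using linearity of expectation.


K_16 has 16!/(2^{8}·8!) = 2027025 labelled perfect matchings.
For each such perfect matching H, let X_H = 1 if all 8 edges of H are present in G. Then P[X_H = 1] = p^{8} = (1/8)^{8} = 1/16777216.
By linearity: E[X] = Σ_H E[X_H] = 2027025 · p^{8} = 2027025 · 1/16777216 = 2027025/16777216.
Numerically: E[X] ≈ 0.1208.

E[X] = 2027025 · (1/8)^{8} = 2027025/16777216 ≈ 0.1208.


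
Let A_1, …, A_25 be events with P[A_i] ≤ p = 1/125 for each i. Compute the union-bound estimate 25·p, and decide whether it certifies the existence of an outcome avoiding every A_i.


Union bound: P[∪_{i=1}^{25} A_i] ≤ Σ_i P[A_i] ≤ 25·p = 25·(1/125) = 1/5.
Numerically: 1/5 ≈ 0.200000.
Is 1/5 < 1? YES.
Since P[∪ A_i] ≤ 1/5 < 1, the complement has P[∩ A_i^c] ≥ 1 − 1/5 = 4/5 > 0, so some outcome avoids every A_i.

25·p = 1/5 ≈ 0.200000; existence CERTIFIED by the union bound.


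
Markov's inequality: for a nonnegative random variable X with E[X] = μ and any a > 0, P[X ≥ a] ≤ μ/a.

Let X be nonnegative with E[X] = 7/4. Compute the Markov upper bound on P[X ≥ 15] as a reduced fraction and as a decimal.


μ = E[X] = 7/4, a = 15.
Markov: P[X ≥ 15] ≤ μ/a = (7/4)/15 = 7/60.
Numerically: ≈ 0.11667.
(Since a = 15 > μ = 1.75000, the bound 7/60 is < 1 and informative.)

P[X ≥ 15] ≤ 7/60 ≈ 0.11667.


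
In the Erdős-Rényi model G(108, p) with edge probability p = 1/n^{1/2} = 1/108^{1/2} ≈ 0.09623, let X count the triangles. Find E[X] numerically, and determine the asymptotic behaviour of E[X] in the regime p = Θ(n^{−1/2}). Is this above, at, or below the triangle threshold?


Number of potential triangles: C(108, 3) = 204156.
Each occurs with probability p³ ≈ (0.09623)³ ≈ 8.909726e-04.
By linearity: E[X] = C(108, 3)·p³ ≈ 204156 · 8.909726e-04 ≈ 181.8974.
Since α = 1/2 < 1, p = c/n^{1/2} ≫ 1/n is above the triangle threshold p ~ 1/n. Asymptotically E[X] ~ (c³/6)·n^{3(1−α)} = (1³/6)·n^{1.5} → ∞; triangles are abundant w.h.p.

E[X] ≈ 181.8974; in regime p = Θ(1/n^{1/2}) E[X] diverges (above the triangle threshold p ~ 1/n).


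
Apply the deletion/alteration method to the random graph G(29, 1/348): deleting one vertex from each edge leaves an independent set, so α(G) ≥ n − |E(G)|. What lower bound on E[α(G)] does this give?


E[|E(G)|] = C(29, 2)·p = 406 · (1/348) = 7/6.
E[α(G)] ≥ n − E[|E(G)|] = 29 − 7/6 = 167/6.
Numerically: ≈ 27.833.
(This is only a lower bound; the true E[α(G)] may be larger.)

E[α(G)] ≥ 167/6 ≈ 27.833.


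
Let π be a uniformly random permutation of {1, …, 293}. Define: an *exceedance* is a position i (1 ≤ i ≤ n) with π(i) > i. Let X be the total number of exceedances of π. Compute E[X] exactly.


Write X = Σ_{i=1}^{293} X_i, where X_i = 1_{π(i) > i}.
For each fixed i, π(i) is uniform over {1, …, 293} (marginal of a uniform permutation), so P[π(i) > i] = (n − i)/n. Summing: Σ_{i=1}^{293} (n − i)/n = (0 + 1 + … + 292)/293 = 293(293 − 1)/(2·293) = (293 − 1)/2.
Hence E[X] = Σ_{i=1}^{293} (293 − i)/293 = 146 ≈ 146.000000.

E[X] = 146 = 146.000000.


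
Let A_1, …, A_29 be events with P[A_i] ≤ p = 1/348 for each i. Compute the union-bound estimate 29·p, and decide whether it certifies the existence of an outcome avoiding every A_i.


Union bound: P[∪_{i=1}^{29} A_i] ≤ Σ_i P[A_i] ≤ 29·p = 29·(1/348) = 1/12.
Numerically: 1/12 ≈ 0.0833333.
Is 1/12 < 1? YES.
Since P[∪ A_i] ≤ 1/12 < 1, the complement has P[∩ A_i^c] ≥ 1 − 1/12 = 11/12 > 0, so some outcome avoids every A_i.

29·p = 1/12 ≈ 0.0833333; existence CERTIFIED by the union bound.


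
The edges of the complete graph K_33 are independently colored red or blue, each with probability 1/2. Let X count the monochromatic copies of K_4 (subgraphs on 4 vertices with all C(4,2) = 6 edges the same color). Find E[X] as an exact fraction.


Let X = Σ_S X_S over the C(33, 4) = 40920 subsets S of size 4, where X_S = 1 if the K_4 on S is monochromatic.
For a fixed S, the K_4 on S has C(4, 2) = 6 edges. P[all 6 edges red] = (1/2)^6, and likewise for blue, so P[monochromatic] = 2·(1/2)^6 = 2^{1 − 6} = 1/32.
By linearity: E[X] = C(33, 4) · 2^{1 − 6} = 40920 · 1/32 = 5115/4.
Numerically: E[X] ≈ 1278.750.

E[X] = C(33,4)·2^(1−C(4,2)) = 5115/4 ≈ 1278.750.


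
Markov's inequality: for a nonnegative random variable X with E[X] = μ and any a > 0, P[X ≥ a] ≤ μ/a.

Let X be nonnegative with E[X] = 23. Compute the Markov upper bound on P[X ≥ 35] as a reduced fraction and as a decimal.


μ = E[X] = 23, a = 35.
Markov: P[X ≥ 35] ≤ μ/a = (23)/35 = 23/35.
Numerically: ≈ 0.657143.
(Since a = 35 > μ = 23.000000, the bound 23/35 is < 1 and informative.)

P[X ≥ 35] ≤ 23/35 ≈ 0.657143.


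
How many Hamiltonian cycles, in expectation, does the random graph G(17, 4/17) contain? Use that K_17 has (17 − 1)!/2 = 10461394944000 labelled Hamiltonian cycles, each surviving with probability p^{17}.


K_17 has (17 − 1)!/2 = 10461394944000 labelled Hamiltonian cycles.
For each such Hamiltonian cycle H, let X_H = 1 if all 17 edges of H are present in G. Then P[X_H = 1] = p^{17} = (4/17)^{17} = 17179869184/827240261886336764177.
Summing the indicators: E[X] = Σ_H E[X_H] = 10461394944000 · p^{17} = 10461394944000 · 17179869184/827240261886336764177 = 179725396620079005696000/827240261886336764177.
Numerically: E[X] ≈ 217.259.

E[X] = 10461394944000 · (4/17)^{17} = 179725396620079005696000/827240261886336764177 ≈ 217.259.


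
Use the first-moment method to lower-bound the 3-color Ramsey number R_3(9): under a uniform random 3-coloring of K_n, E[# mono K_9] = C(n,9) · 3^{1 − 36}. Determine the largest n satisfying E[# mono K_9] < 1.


We need C(n, 9) · 3^{1 − 36} < 1, i.e. C(n, 9) < 3^{36 − 1} = 50031545098999707.
Check values of n near the boundary:
  n = 299: C(299, 9) = 46610674441390059; 46610674441390059 < 50031545098999707? YES
  n = 300: C(300, 9) = 48052241692154700; 48052241692154700 < 50031545098999707? YES
  n = 301: C(301, 9) = 49533303936090975; 49533303936090975 < 50031545098999707? YES
  n = 302: C(302, 9) = 51054804739588650; 51054804739588650 < 50031545098999707? NO
  n = 303: C(303, 9) = 52617706925494425; 52617706925494425 < 50031545098999707? NO
The largest n with C(n, 9) < 50031545098999707 is n = 301 (where E[X] = 16511101312030325/16677181699666569 ≈ 0.9900415). Hence R_3(9) > 301, i.e. R_3(9) ≥ 302.

Largest n = 301; hence R_3(9) > 301.


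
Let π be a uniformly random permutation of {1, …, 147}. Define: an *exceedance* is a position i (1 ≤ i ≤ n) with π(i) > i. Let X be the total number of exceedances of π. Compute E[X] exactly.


Write X = Σ_{i=1}^{147} X_i, where X_i = 1_{π(i) > i}.
For each fixed i, π(i) is uniform over {1, …, 147} (marginal of a uniform permutation), so P[π(i) > i] = (n − i)/n. Summing: Σ_{i=1}^{147} (n − i)/n = (0 + 1 + … + 146)/147 = 147(147 − 1)/(2·147) = (147 − 1)/2.
Hence E[X] = Σ_{i=1}^{147} (147 − i)/147 = 73 ≈ 73.000.

E[X] = 73 = 73.000.


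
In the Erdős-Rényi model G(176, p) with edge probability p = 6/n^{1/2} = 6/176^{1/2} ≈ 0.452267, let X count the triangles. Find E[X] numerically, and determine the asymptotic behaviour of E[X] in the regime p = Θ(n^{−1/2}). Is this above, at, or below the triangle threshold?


Number of potential triangles: C(176, 3) = 893200.
Each occurs with probability p³ ≈ (0.452267)³ ≈ 9.25091625e-02.
By linearity: E[X] = C(176, 3)·p³ ≈ 893200 · 9.25091625e-02 ≈ 82629.183982.
Since α = 1/2 < 1, p = c/n^{1/2} ≫ 1/n is above the triangle threshold p ~ 1/n. Asymptotically E[X] ~ (c³/6)·n^{3(1−α)} = (6³/6)·n^{1.5} → ∞; triangles are abundant w.h.p.

E[X] ≈ 82629.183982; in regime p = Θ(1/n^{1/2}) E[X] diverges (above the triangle threshold p ~ 1/n).


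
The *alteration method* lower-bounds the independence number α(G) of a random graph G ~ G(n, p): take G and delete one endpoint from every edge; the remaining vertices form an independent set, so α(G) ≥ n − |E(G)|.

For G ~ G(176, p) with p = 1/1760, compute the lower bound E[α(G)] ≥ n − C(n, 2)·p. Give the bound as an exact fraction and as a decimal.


E[|E(G)|] = C(176, 2)·p = 15400 · (1/1760) = 35/4.
E[α(G)] ≥ n − E[|E(G)|] = 176 − 35/4 = 669/4.
Numerically: ≈ 167.250.
(This is only a lower bound; the true E[α(G)] may be larger.)

E[α(G)] ≥ 669/4 ≈ 167.250.


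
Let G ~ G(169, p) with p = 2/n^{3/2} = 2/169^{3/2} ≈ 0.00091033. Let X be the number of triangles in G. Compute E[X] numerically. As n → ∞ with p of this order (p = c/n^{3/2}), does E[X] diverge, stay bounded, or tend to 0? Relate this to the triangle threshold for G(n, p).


Number of potential triangles: C(169, 3) = 790244.
Each occurs with probability p³ ≈ (0.00091033)³ ≈ 7.5439676e-10.
By linearity: E[X] = C(169, 3)·p³ ≈ 790244 · 7.5439676e-10 ≈ 0.00060.
Since α = 3/2 > 1, p = c/n^{3/2} = o(1/n) is below the triangle threshold p ~ 1/n. Asymptotically E[X] ~ (c³/6)·n^{3(1−α)} = (2³/6)·n^{-1.5} → 0, so by Markov's inequality G has no triangles w.h.p.

E[X] ≈ 0.00060; in regime p = Θ(1/n^{3/2}) E[X] tends to 0 (below the triangle threshold p ~ 1/n).


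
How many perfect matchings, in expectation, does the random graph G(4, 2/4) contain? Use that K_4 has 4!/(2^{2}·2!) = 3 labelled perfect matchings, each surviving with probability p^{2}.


K_4 has 4!/(2^{2}·2!) = 3 labelled perfect matchings.
For each such perfect matching H, let X_H = 1 if all 2 edges of H are present in G. Then P[X_H = 1] = p^{2} = (1/2)^{2} = 1/4.
Summing the indicators: E[X] = Σ_H E[X_H] = 3 · p^{2} = 3 · 1/4 = 3/4.
Numerically: E[X] ≈ 0.75.

E[X] = 3 · (1/2)^{2} = 3/4 ≈ 0.75.


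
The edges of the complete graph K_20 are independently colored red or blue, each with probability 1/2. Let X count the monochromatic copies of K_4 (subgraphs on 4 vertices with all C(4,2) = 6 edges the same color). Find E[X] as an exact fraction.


Let X = Σ_S X_S over the C(20, 4) = 4845 subsets S of size 4, where X_S = 1 if the K_4 on S is monochromatic.
For a fixed S, the K_4 on S has C(4, 2) = 6 edges. P[all 6 edges red] = (1/2)^6, and likewise for blue, so P[monochromatic] = 2·(1/2)^6 = 2^{1 − 6} = 1/32.
By linearity: E[X] = C(20, 4) · 2^{1 − 6} = 4845 · 1/32 = 4845/32.
Numerically: E[X] ≈ 151.406.

E[X] = C(20,4)·2^(1−C(4,2)) = 4845/32 ≈ 151.406.
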